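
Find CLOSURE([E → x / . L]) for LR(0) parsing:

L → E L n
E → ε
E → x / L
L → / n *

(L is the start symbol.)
To compute CLOSURE, for each item [A → α.Bβ] where B is a non-terminal, add [B → .γ] for all productions B → γ; repeat for the newly added items until nothing changes.

Start with: [E → x / . L]
  [E → x / . L] has the dot before L: add [L → . E L n], [L → . / n *]
  [L → . E L n] has the dot before E: add [E → .], [E → . x / L]
No further items can be added.

CLOSURE = { [E → . x / L], [E → .], [E → x / . L], [L → . / n *], [L → . E L n] }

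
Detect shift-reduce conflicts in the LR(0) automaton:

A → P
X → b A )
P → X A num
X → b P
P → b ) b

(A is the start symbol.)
No shift-reduce conflicts

A shift-reduce conflict occurs when an LR(0) state has both:
  - a complete (reduce) item [A → α .] (dot at the end), and
  - a shift item [B → β . c γ] (dot before a terminal).

Augment with A' → A and build the canonical LR(0) collection (I0 = CLOSURE({[A' → . A]}), then GOTO on every symbol after a dot until no new states appear). It has 12 states:
  I0: { [A → . P], [A' → . A], [P → . X A num], [P → . b ) b], [X → . b A )], [X → . b P] }  — shift
  I1: { [A' → A .] }  — accept
  I2: { [A → P .] }  — reduce
  I3: { [A → . P], [P → . X A num], [P → . b ) b], [P → X . A num], [X → . b A )], [X → . b P] }  — shift
  I4: { [A → . P], [P → . X A num], [P → . b ) b], [P → b . ) b], [X → . b A )], [X → . b P], [X → b . A )], [X → b . P] }  — shift
  I5: { [P → b ) . b] }  — shift
  I6: { [X → b A . )] }  — shift
  I7: { [A → P .], [X → b P .] }  — 2 reduces
  I8: { [X → b A ) .] }  — reduce
  I9: { [P → b ) b .] }  — reduce
  I10: { [P → X A . num] }  — shift
  I11: { [P → X A num .] }  — reduce

No state contains both a complete item and a shift item.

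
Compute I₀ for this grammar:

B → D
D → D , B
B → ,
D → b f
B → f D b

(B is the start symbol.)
{ [B → . ,], [B → . D], [B → . f D b], [B' → . B], [D → . D , B], [D → . b f] }

First, augment the grammar with B' → B
I₀ = CLOSURE({ [B' → . B] }):
  [B' → . B] has the dot before B: add [B → . D], [B → . ,], [B → . f D b]
  [B → . D] has the dot before D: add [D → . D , B], [D → . b f]
No further items can be added.

I₀ = { [B → . ,], [B → . D], [B → . f D b], [B' → . B], [D → . D , B], [D → . b f] }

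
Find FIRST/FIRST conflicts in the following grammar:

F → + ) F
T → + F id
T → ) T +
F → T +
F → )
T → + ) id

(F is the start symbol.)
FIRST sets of the non-terminals at (or reachable through a nullable prefix from) the front of some alternative:
  FIRST(T) = { ')', '+' }

Productions for F:
  F → + ) F: FIRST = { '+' }
  F → T +: FIRST = { ')', '+' }
  F → ): FIRST = { ')' }
Productions for T:
  T → + F id: FIRST = { '+' }
  T → ) T +: FIRST = { ')' }
  T → + ) id: FIRST = { '+' }

Conflict for F: F → + ) F and F → T +
  Overlap: { '+' }
Conflict for F: F → T + and F → )
  Overlap: { ')' }
Conflict for T: T → + F id and T → + ) id
  Overlap: { '+' }

Answer: Yes. F → '+' ')' F / F → T '+' on { '+' }; F → T '+' / F → ')' on { ')' }; T → '+' F id / T → '+' ')' id on { '+' }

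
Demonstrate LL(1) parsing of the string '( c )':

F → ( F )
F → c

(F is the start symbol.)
LL(1) parsing maintains a stack (initially the start symbol over $) and the input. At each step: if the stack top is a terminal, match it against the current input token; if it is a non-terminal N, replace it with the RHS of M[N, lookahead] (the unique production whose predict set contains the lookahead).

Stack is shown with the top on the left.

Stack    Input    Action
------------------------
F $      ( c ) $  output F → ( F )
( F ) $  ( c ) $  match '('
F ) $    c ) $    output F → c
c ) $    c ) $    match 'c'
) $      ) $      match ')'
$        $        accept

The string is accepted.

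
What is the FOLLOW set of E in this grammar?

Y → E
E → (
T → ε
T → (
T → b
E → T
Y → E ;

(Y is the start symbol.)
To compute FOLLOW(E), find every occurrence of E on a right-hand side N → α E β: add FIRST(β) \ {ε}, and if β is empty or nullable also add FOLLOW(N). Iterate to a fixed point.

In Y → E: E is at the end, add FOLLOW(Y)
In Y → E ;: E is followed by ';', add FIRST(';') \ {ε} = { ';' }

The FOLLOW sets referred to above (computed the same way, to a fixed point):
  FOLLOW(Y) = { $ }

Taking the union: FOLLOW(E) = { $, ';' }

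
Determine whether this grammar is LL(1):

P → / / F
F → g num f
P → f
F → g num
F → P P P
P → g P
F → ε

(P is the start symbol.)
Relevant sets:
  FIRST(P) = { '/', 'f', 'g' }
  FOLLOW(F) = { $, '/', 'f', 'g' }

For P:
  PREDICT(P → '/' '/' F) = { '/' }
  PREDICT(P → f) = { 'f' }
  PREDICT(P → g P) = { 'g' }
For F:
  PREDICT(F → g num f) = { 'g' }
  PREDICT(F → g num) = { 'g' }
  PREDICT(F → P P P) = { '/', 'f', 'g' }
  PREDICT(F → ε) = { $, '/', 'f', 'g' }

Conflict found: Predict set conflict for F: { 'g' }
The grammar is NOT LL(1).

Answer: No. Predict set conflict for F: { 'g' }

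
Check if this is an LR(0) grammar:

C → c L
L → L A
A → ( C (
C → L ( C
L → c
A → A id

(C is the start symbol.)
No. Shift-reduce conflict between [L → c .] and [L → . c]

A grammar is LR(0) if no state in the canonical LR(0) collection has:
  - both a shift item (dot before a terminal) and a complete item (shift-reduce conflict), or
  - two or more complete items (reduce-reduce conflict; the accept item [C' → C .] counts as a complete item here).

Augment with C' → C and build the canonical LR(0) collection (I0 = CLOSURE({[C' → . C]}), then GOTO on every symbol after a dot until no new states appear). It has 13 states:
  I0: { [C → . L ( C], [C → . c L], [C' → . C], [L → . L A], [L → . c] }  — shift
  I1: { [C' → C .] }  — accept
  I2: { [A → . ( C (], [A → . A id], [C → L . ( C], [L → L . A] }  — shift
  I3: { [C → c . L], [L → . L A], [L → . c], [L → c .] }  — shift, reduce
  I4: { [A → . ( C (], [A → . A id], [C → c L .], [L → L . A] }  — shift, reduce
  I5: { [L → c .] }  — reduce
  I6: { [A → ( . C (], [C → . L ( C], [C → . c L], [L → . L A], [L → . c] }  — shift
  I7: { [A → A . id], [L → L A .] }  — shift, reduce
  I8: { [A → A id .] }  — reduce
  I9: { [A → ( C . (] }  — shift
  I10: { [A → ( C ( .] }  — reduce
  I11: { [A → ( . C (], [C → . L ( C], [C → . c L], [C → L ( . C], [L → . L A], [L → . c] }  — shift
  I12: { [A → ( C . (], [C → L ( C .] }  — shift, reduce

Conflict in state I3:
  Shift-reduce conflict between [L → c .] and [L → . c]
So the grammar is NOT LR(0).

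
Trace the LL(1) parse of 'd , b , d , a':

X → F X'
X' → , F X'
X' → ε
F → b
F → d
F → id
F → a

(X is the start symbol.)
LL(1) parsing maintains a stack (initially the start symbol over $) and the input. At each step: if the stack top is a terminal, match it against the current input token; if it is a non-terminal N, replace it with the RHS of M[N, lookahead] (the unique production whose predict set contains the lookahead).

Stack is shown with the top on the left.

Stack     Input            Action
---------------------------------
X $       d , b , d , a $  output X → F X'
F X' $    d , b , d , a $  output F → d
d X' $    d , b , d , a $  match 'd'
X' $      , b , d , a $    output X' → , F X'
, F X' $  , b , d , a $    match ','
F X' $    b , d , a $      output F → b
b X' $    b , d , a $      match 'b'
X' $      , d , a $        output X' → , F X'
, F X' $  , d , a $        match ','
F X' $    d , a $          output F → d
d X' $    d , a $          match 'd'
X' $      , a $            output X' → , F X'
, F X' $  , a $            match ','
F X' $    a $              output F → a
a X' $    a $              match 'a'
X' $      $                output X' → ε
$         $                accept

The string is accepted.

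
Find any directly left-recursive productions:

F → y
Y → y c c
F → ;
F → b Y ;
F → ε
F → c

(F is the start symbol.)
No direct left recursion

Direct left recursion occurs when N → N α for some non-terminal N (the right-hand side begins with the left-hand side itself).

F → y: starts with y
Y → y c c: starts with y
F → ;: starts with ';'
F → b Y ;: starts with b
F → ε: starts with ε
F → c: starts with c

No direct left recursion found.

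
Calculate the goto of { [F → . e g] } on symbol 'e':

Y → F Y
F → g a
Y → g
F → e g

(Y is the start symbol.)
GOTO(I, 'e') = CLOSURE({ [A → αX.β] : [A → α.Xβ] ∈ I, X = 'e' })

Items with dot before 'e', with the dot advanced:
  [F → . e g] → [F → e . g]
Closure adds nothing (no advanced item has the dot before a non-terminal).

GOTO = { [F → e . g] }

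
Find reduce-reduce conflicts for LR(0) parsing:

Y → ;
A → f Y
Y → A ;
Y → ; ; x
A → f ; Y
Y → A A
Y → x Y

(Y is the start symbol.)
No reduce-reduce conflicts

Augment with Y' → Y and build the canonical LR(0) collection (I0 = CLOSURE({[Y' → . Y]}), then GOTO on every symbol after a dot until no new states appear). It has 15 states:
  I0: { [A → . f ; Y], [A → . f Y], [Y → . ; ; x], [Y → . ;], [Y → . A ;], [Y → . A A], [Y → . x Y], [Y' → . Y] }  — shift
  I1: { [Y → ; . ; x], [Y → ; .] }  — shift, reduce
  I2: { [A → . f ; Y], [A → . f Y], [Y → A . ;], [Y → A . A] }  — shift
  I3: { [Y' → Y .] }  — accept
  I4: { [A → . f ; Y], [A → . f Y], [A → f . ; Y], [A → f . Y], [Y → . ; ; x], [Y → . ;], [Y → . A ;], [Y → . A A], [Y → . x Y] }  — shift
  I5: { [A → . f ; Y], [A → . f Y], [Y → . ; ; x], [Y → . ;], [Y → . A ;], [Y → . A A], [Y → . x Y], [Y → x . Y] }  — shift
  I6: { [Y → x Y .] }  — reduce
  I7: { [A → . f ; Y], [A → . f Y], [A → f ; . Y], [Y → . ; ; x], [Y → . ;], [Y → . A ;], [Y → . A A], [Y → . x Y], [Y → ; . ; x], [Y → ; .] }  — shift, reduce
  I8: { [A → f Y .] }  — reduce
  I9: { [Y → ; . ; x], [Y → ; .], [Y → ; ; . x] }  — shift, reduce
  I10: { [A → f ; Y .] }  — reduce
  I11: { [Y → ; ; . x] }  — shift
  I12: { [Y → ; ; x .] }  — reduce
  I13: { [Y → A ; .] }  — reduce
  I14: { [Y → A A .] }  — reduce

No state contains more than one complete item.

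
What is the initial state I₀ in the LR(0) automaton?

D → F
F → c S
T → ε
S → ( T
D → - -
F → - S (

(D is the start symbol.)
First, augment the grammar with D' → D
I₀ = CLOSURE({ [D' → . D] }):
  [D' → . D] has the dot before D: add [D → . F], [D → . - -]
  [D → . F] has the dot before F: add [F → . c S], [F → . - S (]
No further items can be added.

I₀ = { [D → . - -], [D → . F], [D' → . D], [F → . - S (], [F → . c S] }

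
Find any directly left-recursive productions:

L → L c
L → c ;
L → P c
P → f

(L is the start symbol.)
Yes, L is left-recursive

L → L c: LEFT RECURSIVE (starts with L)
L → c ;: starts with c
L → P c: starts with P
P → f: starts with f

The grammar has direct left recursion on: L.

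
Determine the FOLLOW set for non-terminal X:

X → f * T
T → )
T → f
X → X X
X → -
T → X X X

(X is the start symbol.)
To compute FOLLOW(X), find every occurrence of X on a right-hand side N → α X β: add FIRST(β) \ {ε}, and if β is empty or nullable also add FOLLOW(N). Iterate to a fixed point.

X is the start symbol, so $ ∈ FOLLOW(X).
In X → X X: X is followed by X, add FIRST(X) \ {ε} = { '-', 'f' }
In X → X X: X is at the end; this adds FOLLOW(X) to itself — nothing new
In T → X X X: X is followed by X X, add FIRST(X X) \ {ε} = { '-', 'f' }
In T → X X X: X is followed by X, add FIRST(X) \ {ε} = { '-', 'f' }
In T → X X X: X is at the end, add FOLLOW(T)

The FOLLOW sets referred to above (computed the same way, to a fixed point):
  FOLLOW(T) = { $, '-', 'f' }

Taking the union: FOLLOW(X) = { $, '-', 'f' }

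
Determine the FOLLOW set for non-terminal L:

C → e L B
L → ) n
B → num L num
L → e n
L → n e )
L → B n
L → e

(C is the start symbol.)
{ 'num' }

In C → e L B: L is followed by B, add FIRST(B) \ {ε} = { 'num' }
In B → num L num: L is followed by num, add FIRST(num) \ {ε} = { 'num' }

Taking the union: FOLLOW(L) = { 'num' }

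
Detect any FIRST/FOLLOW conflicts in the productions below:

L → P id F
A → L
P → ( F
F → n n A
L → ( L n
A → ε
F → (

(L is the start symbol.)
A FIRST/FOLLOW conflict occurs when a non-terminal N has a nullable alternative N → β (β ⇒* ε) and another alternative N → α with FIRST(α) ∩ FOLLOW(N) ≠ ∅: on such a lookahead the parser cannot decide between expanding α and letting N vanish via β.

Nullable non-terminals: A.
FIRST sets used below: FIRST(L) = { '(' }

A: nullable alternative(s) A → ε; FOLLOW(A) = { $, 'id', 'n' }
  A → L: FIRST \ {ε} = { '(' } — disjoint from FOLLOW(A)
  A → ε: FIRST \ {ε} = { } — this is the only nullable alternative, skip

F, L, P have no nullable alternative, so no FIRST/FOLLOW check is needed there.

No FIRST/FOLLOW conflicts found.

Answer: No FIRST/FOLLOW conflicts.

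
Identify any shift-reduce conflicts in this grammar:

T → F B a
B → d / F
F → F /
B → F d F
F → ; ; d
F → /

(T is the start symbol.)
A shift-reduce conflict occurs when an LR(0) state has both:
  - a complete (reduce) item [A → α .] (dot at the end), and
  - a shift item [B → β . c γ] (dot before a terminal).

Augment with T' → T and build the canonical LR(0) collection (I0 = CLOSURE({[T' → . T]}), then GOTO on every symbol after a dot until no new states appear). It has 17 states:
  I0: { [F → . /], [F → . ; ; d], [F → . F /], [T → . F B a], [T' → . T] }  — shift
  I1: { [F → / .] }  — reduce
  I2: { [F → ; . ; d] }  — shift
  I3: { [B → . F d F], [B → . d / F], [F → . /], [F → . ; ; d], [F → . F /], [F → F . /], [T → F . B a] }  — shift
  I4: { [T' → T .] }  — accept
  I5: { [F → / .], [F → F / .] }  — 2 reduces
  I6: { [T → F B . a] }  — shift
  I7: { [B → F . d F], [F → F . /] }  — shift
  I8: { [B → d . / F] }  — shift
  I9: { [B → d / . F], [F → . /], [F → . ; ; d], [F → . F /] }  — shift
  I10: { [B → d / F .], [F → F . /] }  — shift, reduce
  I11: { [F → F / .] }  — reduce
  I12: { [B → F d . F], [F → . /], [F → . ; ; d], [F → . F /] }  — shift
  I13: { [B → F d F .], [F → F . /] }  — shift, reduce
  I14: { [T → F B a .] }  — reduce
  I15: { [F → ; ; . d] }  — shift
  I16: { [F → ; ; d .] }  — reduce

I10 contains reduce item [B → d / F .] and shift item [F → F . /] — shift-reduce conflict.
I13 contains reduce item [B → F d F .] and shift item [F → F . /] — shift-reduce conflict.

Answer: Yes — I10: [B → d / F .] vs [F → F . /]; I13: [B → F d F .] vs [F → F . /]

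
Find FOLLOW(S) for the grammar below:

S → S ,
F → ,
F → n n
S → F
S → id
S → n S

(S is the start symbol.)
{ $, ',' }

To compute FOLLOW(S), find every occurrence of S on a right-hand side N → α S β: add FIRST(β) \ {ε}, and if β is empty or nullable also add FOLLOW(N). Iterate to a fixed point.

S is the start symbol, so $ ∈ FOLLOW(S).
In S → S ,: S is followed by ',', add FIRST(',') \ {ε} = { ',' }
In S → n S: S is at the end; this adds FOLLOW(S) to itself — nothing new

Taking the union: FOLLOW(S) = { $, ',' }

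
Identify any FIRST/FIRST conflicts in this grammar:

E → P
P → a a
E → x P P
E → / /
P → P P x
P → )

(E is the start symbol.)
Yes. P → a a / P → P P x on { 'a' }; P → P P x / P → ')' on { ')' }

A FIRST/FIRST conflict occurs when two productions N → α and N → β for the same non-terminal have FIRST(α) ∩ FIRST(β) ≠ ∅ (with ε ∈ FIRST of a nullable right-hand side, so two nullable alternatives also conflict).

FIRST sets of the non-terminals at (or reachable through a nullable prefix from) the front of some alternative:
  FIRST(P) = { ')', 'a' }

Productions for E:
  E → P: FIRST = { ')', 'a' }
  E → x P P: FIRST = { 'x' }
  E → / /: FIRST = { '/' }
Productions for P:
  P → a a: FIRST = { 'a' }
  P → P P x: FIRST = { ')', 'a' }
  P → ): FIRST = { ')' }

Conflict for P: P → a a and P → P P x
  Overlap: { 'a' }
Conflict for P: P → P P x and P → )
  Overlap: { ')' }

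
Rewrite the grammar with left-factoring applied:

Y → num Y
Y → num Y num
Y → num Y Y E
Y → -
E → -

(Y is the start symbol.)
Left-factoring transforms A → αβ₁ | αβ₂ into A → αA' and A' → β₁ | β₂
(α is the longest common prefix among the alternatives). Repeat until
no nonterminal has two alternatives with a common prefix.

Round 1: Y has alternatives sharing prefix 'num Y'. Introduce Y': Y → num Y Y'
  Add: Y' → ε
  Add: Y' → num
  Add: Y' → Y E

No remaining common prefixes — done.

Resulting grammar:
Y → num Y Y'
Y' → ε
Y' → num
Y' → Y E
Y → -
E → -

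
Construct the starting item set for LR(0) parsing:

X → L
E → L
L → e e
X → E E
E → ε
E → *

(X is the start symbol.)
{ [E → . *], [E → . L], [E → .], [L → . e e], [X → . E E], [X → . L], [X' → . X] }

First, augment the grammar with X' → X
I₀ = CLOSURE({ [X' → . X] }):
  [X' → . X] has the dot before X: add [X → . L], [X → . E E]
  [X → . L] has the dot before L: add [L → . e e]
  [X → . E E] has the dot before E: add [E → . L], [E → .], [E → . *]
No further items can be added.

I₀ = { [E → . *], [E → . L], [E → .], [L → . e e], [X → . E E], [X → . L], [X' → . X] }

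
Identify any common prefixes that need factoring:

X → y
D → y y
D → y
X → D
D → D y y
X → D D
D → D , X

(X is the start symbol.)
Yes, X has productions with common prefix 'D'; D has productions with common prefix 'y'; D has productions with common prefix 'D'

Left-factoring is needed when two productions for the same non-terminal
share a common prefix on the right-hand side.

Productions for X:
  X → y
  X → D
  X → D D
Productions for D:
  D → y y
  D → y
  D → D y y
  D → D , X

Found common prefix 'D' in productions for X
Found common prefix 'y' in productions for D
Found common prefix 'D' in productions for D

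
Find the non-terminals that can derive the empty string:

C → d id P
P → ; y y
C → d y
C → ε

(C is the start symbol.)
{ 'C' }

A non-terminal is nullable if it can derive ε (the empty string): either it has an ε-production, or it has a production whose right-hand side consists entirely of nullable non-terminals.

ε-productions: C → ε
So C is immediately nullable.
No further non-terminal can be added: every production for the remaining non-terminals contains a terminal or a non-nullable non-terminal.
Nullable = { 'C' }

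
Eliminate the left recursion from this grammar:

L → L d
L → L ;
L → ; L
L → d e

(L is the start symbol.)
L → ; L L'
L → d e L'
L' → d L'
L' → ; L'
L' → ε

L is directly left-recursive. The standard transformation for
  A → A α₁ | ... | A α_m | β₁ | ... | β_n
is
  A  → β₁ A' | ... | β_n A'
  A' → α₁ A' | ... | α_m A' | ε

L → ; L becomes L → ; L L'
L → d e becomes L → d e L'
L → L d becomes L' → d L'
L → L ; becomes L' → ; L'
Add L' → ε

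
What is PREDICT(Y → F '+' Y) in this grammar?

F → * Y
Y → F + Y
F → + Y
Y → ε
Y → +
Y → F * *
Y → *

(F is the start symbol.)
{ '*', '+' }

PREDICT(Y → F '+' Y) = (FIRST(RHS) \ {ε}) ∪ (FOLLOW(Y) if ε ∈ FIRST(RHS), i.e. RHS ⇒* ε)
FIRST(F) = { '*', '+' }
FIRST(F '+' Y) = { '*', '+' }
ε ∉ FIRST(F '+' Y), so FOLLOW(Y) is not added.
PREDICT(Y → F '+' Y) = { '*', '+' }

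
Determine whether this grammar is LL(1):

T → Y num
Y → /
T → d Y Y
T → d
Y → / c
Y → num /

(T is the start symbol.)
No. Predict set conflict for T: { 'd' }

A grammar is LL(1) if for each non-terminal N with multiple productions, the predict sets of those productions are pairwise disjoint, where PREDICT(N → α) = (FIRST(α) \ {ε}) ∪ (FOLLOW(N) if α ⇒* ε).

Relevant sets:
  FIRST(Y) = { '/', 'num' }

For T:
  PREDICT(T → Y num) = { '/', 'num' }
  PREDICT(T → d Y Y) = { 'd' }
  PREDICT(T → d) = { 'd' }
For Y:
  PREDICT(Y → '/') = { '/' }
  PREDICT(Y → '/' c) = { '/' }
  PREDICT(Y → num '/') = { 'num' }

Conflict found: Predict set conflict for T: { 'd' }
The grammar is NOT LL(1).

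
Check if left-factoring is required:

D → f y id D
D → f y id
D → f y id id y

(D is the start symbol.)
Yes, D has productions with common prefix 'f y id'

Left-factoring is needed when two productions for the same non-terminal
share a common prefix on the right-hand side.

Productions for D:
  D → f y id D
  D → f y id
  D → f y id id y

Found common prefix 'f y id' in productions for D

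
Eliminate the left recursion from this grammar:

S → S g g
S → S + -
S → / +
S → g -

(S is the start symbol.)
S → / + S'
S → g - S'
S' → g g S'
S' → + - S'
S' → ε

S is directly left-recursive. The standard transformation for
  A → A α₁ | ... | A α_m | β₁ | ... | β_n
is
  A  → β₁ A' | ... | β_n A'
  A' → α₁ A' | ... | α_m A' | ε

S → / + becomes S → / + S'
S → g - becomes S → g - S'
S → S g g becomes S' → g g S'
S → S + - becomes S' → + - S'
Add S' → ε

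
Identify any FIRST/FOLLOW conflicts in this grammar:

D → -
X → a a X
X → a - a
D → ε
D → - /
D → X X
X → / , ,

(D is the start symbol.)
A FIRST/FOLLOW conflict occurs when a non-terminal N has a nullable alternative N → β (β ⇒* ε) and another alternative N → α with FIRST(α) ∩ FOLLOW(N) ≠ ∅: on such a lookahead the parser cannot decide between expanding α and letting N vanish via β.

Nullable non-terminals: D.
FIRST sets used below: FIRST(X) = { '/', 'a' }

D: nullable alternative(s) D → ε; FOLLOW(D) = { $ }
  D → -: FIRST \ {ε} = { '-' } — disjoint from FOLLOW(D)
  D → ε: FIRST \ {ε} = { } — this is the only nullable alternative, skip
  D → - /: FIRST \ {ε} = { '-' } — disjoint from FOLLOW(D)
  D → X X: FIRST \ {ε} = { '/', 'a' } — disjoint from FOLLOW(D)

X has no nullable alternative, so no FIRST/FOLLOW check is needed there.

No FIRST/FOLLOW conflicts found.

Answer: No FIRST/FOLLOW conflicts.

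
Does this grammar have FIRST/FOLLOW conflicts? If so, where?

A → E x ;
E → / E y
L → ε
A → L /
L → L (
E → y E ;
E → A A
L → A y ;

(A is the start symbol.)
Yes. L → L '(' with FOLLOW(L) on { '(', '/' }; L → A y ';' with FOLLOW(L) on { '(', '/' }

A FIRST/FOLLOW conflict occurs when a non-terminal N has a nullable alternative N → β (β ⇒* ε) and another alternative N → α with FIRST(α) ∩ FOLLOW(N) ≠ ∅: on such a lookahead the parser cannot decide between expanding α and letting N vanish via β.

Nullable non-terminals: L.
FIRST sets used below: FIRST(L) = { '(', '/', 'y', ε }, FIRST(A) = { '(', '/', 'y' }

L: nullable alternative(s) L → ε; FOLLOW(L) = { '(', '/' }
  L → ε: FIRST \ {ε} = { } — this is the only nullable alternative, skip
  L → L (: FIRST \ {ε} = { '(', '/', 'y' } — overlaps FOLLOW(L) on { '(', '/' }: CONFLICT
  L → A y ;: FIRST \ {ε} = { '(', '/', 'y' } — overlaps FOLLOW(L) on { '(', '/' }: CONFLICT

A, E have no nullable alternative, so no FIRST/FOLLOW check is needed there.

So the grammar has 2 FIRST/FOLLOW conflicts (marked CONFLICT above).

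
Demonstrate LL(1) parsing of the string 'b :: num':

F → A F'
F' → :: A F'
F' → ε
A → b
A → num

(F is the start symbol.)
LL(1) parsing maintains a stack (initially the start symbol over $) and the input. At each step: if the stack top is a terminal, match it against the current input token; if it is a non-terminal N, replace it with the RHS of M[N, lookahead] (the unique production whose predict set contains the lookahead).

Stack is shown with the top on the left.

Stack      Input       Action
-----------------------------
F $        b :: num $  output F → A F'
A F' $     b :: num $  output A → b
b F' $     b :: num $  match 'b'
F' $       :: num $    output F' → :: A F'
:: A F' $  :: num $    match '::'
A F' $     num $       output A → num
num F' $   num $       match 'num'
F' $       $           output F' → ε
$          $           accept

The string is accepted.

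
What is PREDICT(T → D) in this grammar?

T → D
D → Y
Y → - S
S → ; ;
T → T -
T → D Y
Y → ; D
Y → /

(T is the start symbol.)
{ '-', '/', ';' }

PREDICT(T → D) = (FIRST(RHS) \ {ε}) ∪ (FOLLOW(T) if ε ∈ FIRST(RHS), i.e. RHS ⇒* ε)
FIRST(D) = { '-', '/', ';' }
FIRST(D) = { '-', '/', ';' }
ε ∉ FIRST(D), so FOLLOW(T) is not added.
PREDICT(T → D) = { '-', '/', ';' }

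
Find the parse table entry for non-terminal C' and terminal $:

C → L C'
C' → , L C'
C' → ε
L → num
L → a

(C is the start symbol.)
To find M[C', $], we find productions for C' where $ is in the predict set (PREDICT(N → α) = (FIRST(α) \ {ε}) ∪ (FOLLOW(N) if α ⇒* ε)).

Relevant sets:
  FOLLOW(C') = { $ }

C' → , L C': PREDICT = { ',' }
C' → ε: PREDICT = { $ }
  $ is in predict set, so this production goes in M[C', $]

M[C', $] = C' → ε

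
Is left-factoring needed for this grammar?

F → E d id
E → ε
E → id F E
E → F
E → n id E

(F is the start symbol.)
Left-factoring is needed when two productions for the same non-terminal
share a common prefix on the right-hand side.

Productions for E:
  E → ε
  E → id F E
  E → F
  E → n id E

No common prefixes found.

Answer: No, left-factoring is not needed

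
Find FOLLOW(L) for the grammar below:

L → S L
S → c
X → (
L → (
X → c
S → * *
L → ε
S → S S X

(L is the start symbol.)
L is the start symbol, so $ ∈ FOLLOW(L).
In L → S L: L is at the end; this adds FOLLOW(L) to itself — nothing new

Taking the union: FOLLOW(L) = { $ }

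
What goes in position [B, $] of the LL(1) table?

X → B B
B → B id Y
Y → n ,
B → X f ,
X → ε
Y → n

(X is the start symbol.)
To find M[B, $], we find productions for B where $ is in the predict set (PREDICT(N → α) = (FIRST(α) \ {ε}) ∪ (FOLLOW(N) if α ⇒* ε)).

Relevant sets:
  FIRST(B) = { 'f' }
  FIRST(X) = { 'f', ε }

B → B id Y: PREDICT = { 'f' }
B → X f ,: PREDICT = { 'f' }

M[B, $] is empty (no production applies)

Answer: Empty (error entry)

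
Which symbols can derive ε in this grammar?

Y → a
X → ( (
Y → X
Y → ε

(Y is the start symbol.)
{ 'Y' }

A non-terminal is nullable if it can derive ε (the empty string): either it has an ε-production, or it has a production whose right-hand side consists entirely of nullable non-terminals.

ε-productions: Y → ε
So Y is immediately nullable.
No further non-terminal can be added: every production for the remaining non-terminals contains a terminal or a non-nullable non-terminal.
Nullable = { 'Y' }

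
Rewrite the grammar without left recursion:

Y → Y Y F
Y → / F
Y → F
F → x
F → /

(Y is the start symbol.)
Y is directly left-recursive. The standard transformation for
  A → A α₁ | ... | A α_m | β₁ | ... | β_n
is
  A  → β₁ A' | ... | β_n A'
  A' → α₁ A' | ... | α_m A' | ε

Y → / F becomes Y → / F Y'
Y → F becomes Y → F Y'
Y → Y Y F becomes Y' → Y F Y'
Add Y' → ε

Productions for other non-terminals are unchanged:
  F → x
  F → /

Resulting grammar:
Y → / F Y'
Y → F Y'
Y' → Y F Y'
Y' → ε
F → x
F → /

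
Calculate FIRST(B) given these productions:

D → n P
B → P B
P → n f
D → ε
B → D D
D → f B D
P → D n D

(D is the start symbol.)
{ 'f', 'n', ε }

FIRST sets of the other non-terminals involved (by the same procedure, iterated to a fixed point):
  FIRST(P) = { 'f', 'n' }
  FIRST(D) = { 'f', 'n', ε }

From B → P B:
  - P is a non-terminal: add FIRST(P) \ {ε} = { 'f', 'n' }
    P is not nullable, so stop
From B → D D:
  - D is a non-terminal: add FIRST(D) \ {ε} = { 'f', 'n' }
    D is nullable, so continue to the next symbol
  - D is a non-terminal: add FIRST(D) \ {ε} = { 'f', 'n' }
    D is nullable and nothing follows, so the whole right-hand side can vanish: ε ∈ FIRST(B)

Collecting: FIRST(B) = { 'f', 'n', ε }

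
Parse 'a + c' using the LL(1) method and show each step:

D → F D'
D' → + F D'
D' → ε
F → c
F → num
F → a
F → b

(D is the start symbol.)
Stack is shown with the top on the left.

Stack     Input    Action
-------------------------
D $       a + c $  output D → F D'
F D' $    a + c $  output F → a
a D' $    a + c $  match 'a'
D' $      + c $    output D' → + F D'
+ F D' $  + c $    match '+'
F D' $    c $      output F → c
c D' $    c $      match 'c'
D' $      $        output D' → ε
$         $        accept

The string is accepted.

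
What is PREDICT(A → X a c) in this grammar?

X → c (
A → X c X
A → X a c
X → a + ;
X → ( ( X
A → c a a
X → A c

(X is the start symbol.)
{ '(', 'a', 'c' }

PREDICT(A → X a c) = (FIRST(RHS) \ {ε}) ∪ (FOLLOW(A) if ε ∈ FIRST(RHS), i.e. RHS ⇒* ε)
FIRST(X) = { '(', 'a', 'c' }
FIRST(X a c) = { '(', 'a', 'c' }
ε ∉ FIRST(X a c), so FOLLOW(A) is not added.
PREDICT(A → X a c) = { '(', 'a', 'c' }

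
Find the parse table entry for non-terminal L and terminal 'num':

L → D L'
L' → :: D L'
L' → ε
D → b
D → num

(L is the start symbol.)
To find M[L, 'num'], we find productions for L where 'num' is in the predict set (PREDICT(N → α) = (FIRST(α) \ {ε}) ∪ (FOLLOW(N) if α ⇒* ε)).

Relevant sets:
  FIRST(D) = { 'b', 'num' }

L → D L': PREDICT = { 'b', 'num' }
  'num' is in predict set, so this production goes in M[L, 'num']

M[L, 'num'] = L → D L'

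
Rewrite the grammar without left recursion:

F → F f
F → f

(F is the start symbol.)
F → f F'
F' → f F'
F' → ε

F is directly left-recursive. The standard transformation for
  A → A α₁ | ... | A α_m | β₁ | ... | β_n
is
  A  → β₁ A' | ... | β_n A'
  A' → α₁ A' | ... | α_m A' | ε

F → f becomes F → f F'
F → F f becomes F' → f F'
Add F' → ε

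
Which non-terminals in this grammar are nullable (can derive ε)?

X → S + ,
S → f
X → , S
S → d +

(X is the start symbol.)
A non-terminal is nullable if it can derive ε (the empty string): either it has an ε-production, or it has a production whose right-hand side consists entirely of nullable non-terminals.

There are no ε-productions, so no non-terminal can derive ε.
No non-terminals are nullable.

Answer: None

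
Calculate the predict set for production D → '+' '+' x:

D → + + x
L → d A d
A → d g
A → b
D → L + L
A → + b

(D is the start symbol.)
{ '+' }

PREDICT(D → '+' '+' x) = (FIRST(RHS) \ {ε}) ∪ (FOLLOW(D) if ε ∈ FIRST(RHS), i.e. RHS ⇒* ε)
FIRST('+' '+' x) = { '+' }
ε ∉ FIRST('+' '+' x), so FOLLOW(D) is not added.
PREDICT(D → '+' '+' x) = { '+' }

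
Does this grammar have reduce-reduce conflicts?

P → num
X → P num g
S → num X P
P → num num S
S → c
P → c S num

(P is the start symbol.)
No reduce-reduce conflicts

A reduce-reduce conflict occurs when an LR(0) state has two complete items [A → α .] and [B → β .] — both call for a reduction, and with no lookahead the parser cannot choose between them.

Augment with P' → P and build the canonical LR(0) collection (I0 = CLOSURE({[P' → . P]}), then GOTO on every symbol after a dot until no new states appear). It has 15 states:
  I0: { [P → . c S num], [P → . num num S], [P → . num], [P' → . P] }  — shift
  I1: { [P' → P .] }  — accept
  I2: { [P → c . S num], [S → . c], [S → . num X P] }  — shift
  I3: { [P → num . num S], [P → num .] }  — shift, reduce
  I4: { [P → num num . S], [S → . c], [S → . num X P] }  — shift
  I5: { [P → num num S .] }  — reduce
  I6: { [S → c .] }  — reduce
  I7: { [P → . c S num], [P → . num num S], [P → . num], [S → num . X P], [X → . P num g] }  — shift
  I8: { [X → P . num g] }  — shift
  I9: { [P → . c S num], [P → . num num S], [P → . num], [S → num X . P] }  — shift
  I10: { [S → num X P .] }  — reduce
  I11: { [X → P num . g] }  — shift
  I12: { [X → P num g .] }  — reduce
  I13: { [P → c S . num] }  — shift
  I14: { [P → c S num .] }  — reduce

No state contains more than one complete item.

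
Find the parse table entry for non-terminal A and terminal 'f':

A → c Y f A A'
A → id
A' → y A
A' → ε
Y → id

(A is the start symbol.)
Empty (error entry)

To find M[A, 'f'], we find productions for A where 'f' is in the predict set (PREDICT(N → α) = (FIRST(α) \ {ε}) ∪ (FOLLOW(N) if α ⇒* ε)).

A → c Y f A A': PREDICT = { 'c' }
A → id: PREDICT = { 'id' }

M[A, 'f'] is empty (no production applies)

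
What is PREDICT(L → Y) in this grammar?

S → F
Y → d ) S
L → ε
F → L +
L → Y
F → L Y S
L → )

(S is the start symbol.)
{ 'd' }

PREDICT(L → Y) = (FIRST(RHS) \ {ε}) ∪ (FOLLOW(L) if ε ∈ FIRST(RHS), i.e. RHS ⇒* ε)
FIRST(Y) = { 'd' }
FIRST(Y) = { 'd' }
ε ∉ FIRST(Y), so FOLLOW(L) is not added.
PREDICT(L → Y) = { 'd' }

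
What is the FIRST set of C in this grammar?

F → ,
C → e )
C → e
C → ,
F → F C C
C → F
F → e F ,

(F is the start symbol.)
FIRST sets of the other non-terminals involved (by the same procedure, iterated to a fixed point):
  FIRST(F) = { ',', 'e' }

From C → e ):
  - e is a terminal: add 'e' and stop
From C → e:
  - e is a terminal: add 'e' and stop
From C → ,:
  - ',' is a terminal: add ',' and stop
From C → F:
  - F is a non-terminal: add FIRST(F) \ {ε} = { ',', 'e' }
    F is not nullable, so stop

Collecting: FIRST(C) = { ',', 'e' }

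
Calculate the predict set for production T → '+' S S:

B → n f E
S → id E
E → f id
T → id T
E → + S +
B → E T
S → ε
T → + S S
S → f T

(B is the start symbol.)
PREDICT(T → '+' S S) = (FIRST(RHS) \ {ε}) ∪ (FOLLOW(T) if ε ∈ FIRST(RHS), i.e. RHS ⇒* ε)
FIRST('+' S S) = { '+' }
ε ∉ FIRST('+' S S), so FOLLOW(T) is not added.
PREDICT(T → '+' S S) = { '+' }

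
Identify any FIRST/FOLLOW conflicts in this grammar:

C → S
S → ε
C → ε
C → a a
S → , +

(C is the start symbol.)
Nullable non-terminals: C, S.
FIRST sets used below: FIRST(S) = { ',', ε }

C: nullable alternative(s) C → S, C → ε; FOLLOW(C) = { $ }
  C → S: FIRST \ {ε} = { ',' } — disjoint from FOLLOW(C)
  C → ε: FIRST \ {ε} = { } — disjoint from FOLLOW(C)
  C → a a: FIRST \ {ε} = { 'a' } — disjoint from FOLLOW(C)

S: nullable alternative(s) S → ε; FOLLOW(S) = { $ }
  S → ε: FIRST \ {ε} = { } — this is the only nullable alternative, skip
  S → , +: FIRST \ {ε} = { ',' } — disjoint from FOLLOW(S)

No FIRST/FOLLOW conflicts found.

Answer: No FIRST/FOLLOW conflicts.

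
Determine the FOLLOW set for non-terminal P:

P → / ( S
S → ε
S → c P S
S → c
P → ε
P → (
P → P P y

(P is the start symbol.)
To compute FOLLOW(P), find every occurrence of P on a right-hand side N → α P β: add FIRST(β) \ {ε}, and if β is empty or nullable also add FOLLOW(N). Iterate to a fixed point.

P is the start symbol, so $ ∈ FOLLOW(P).
In S → c P S: P is followed by S, add FIRST(S) \ {ε} = { 'c' }
  S is nullable, so also add FOLLOW(S)
In P → P P y: P is followed by P y, add FIRST(P y) \ {ε} = { '(', '/', 'y' }
In P → P P y: P is followed by y, add FIRST(y) \ {ε} = { 'y' }

The FOLLOW sets referred to above (computed the same way, to a fixed point):
  FOLLOW(S) = { $, '(', '/', 'c', 'y' }

Taking the union: FOLLOW(P) = { $, '(', '/', 'c', 'y' }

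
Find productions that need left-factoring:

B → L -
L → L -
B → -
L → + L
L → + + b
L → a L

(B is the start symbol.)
Yes, L has productions with common prefix '+'

Left-factoring is needed when two productions for the same non-terminal
share a common prefix on the right-hand side.

Productions for B:
  B → L -
  B → -
Productions for L:
  L → L -
  L → + L
  L → + + b
  L → a L

Found common prefix '+' in productions for L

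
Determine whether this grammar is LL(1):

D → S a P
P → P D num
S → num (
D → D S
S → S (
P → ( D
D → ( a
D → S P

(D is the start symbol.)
Relevant sets:
  FIRST(S) = { 'num' }
  FIRST(D) = { '(', 'num' }
  FIRST(P) = { '(' }

For D:
  PREDICT(D → S a P) = { 'num' }
  PREDICT(D → D S) = { '(', 'num' }
  PREDICT(D → '(' a) = { '(' }
  PREDICT(D → S P) = { 'num' }
For P:
  PREDICT(P → P D num) = { '(' }
  PREDICT(P → '(' D) = { '(' }
For S:
  PREDICT(S → num '(') = { 'num' }
  PREDICT(S → S '(') = { 'num' }

Conflict found: Predict set conflict for D: { 'num' }
The grammar is NOT LL(1).

Answer: No. Predict set conflict for D: { 'num' }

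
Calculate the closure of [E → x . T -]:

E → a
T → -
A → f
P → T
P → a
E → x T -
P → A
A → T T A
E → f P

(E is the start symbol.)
To compute CLOSURE, for each item [A → α.Bβ] where B is a non-terminal, add [B → .γ] for all productions B → γ; repeat for the newly added items until nothing changes.

Start with: [E → x . T -]
  [E → x . T -] has the dot before T: add [T → . -]
No further items can be added.

CLOSURE = { [E → x . T -], [T → . -] }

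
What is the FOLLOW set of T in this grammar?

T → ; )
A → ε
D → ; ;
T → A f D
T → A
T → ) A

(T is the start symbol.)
{ $ }

To compute FOLLOW(T), find every occurrence of T on a right-hand side N → α T β: add FIRST(β) \ {ε}, and if β is empty or nullable also add FOLLOW(N). Iterate to a fixed point.

T is the start symbol, so $ ∈ FOLLOW(T).
T does not occur on any right-hand side.

Taking the union: FOLLOW(T) = { $ }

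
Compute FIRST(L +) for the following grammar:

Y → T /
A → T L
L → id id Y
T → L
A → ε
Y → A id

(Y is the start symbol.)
{ 'id' }

FIRST sets of the non-terminals involved (from the grammar, by fixed-point iteration):
  FIRST(L) = { 'id' }

To compute FIRST(L +), process the symbols left to right:
Symbol L is a non-terminal. Add FIRST(L) \ {ε} = { 'id' }
L is not nullable (ε ∉ FIRST(L)), so stop here.
FIRST(L +) = { 'id' }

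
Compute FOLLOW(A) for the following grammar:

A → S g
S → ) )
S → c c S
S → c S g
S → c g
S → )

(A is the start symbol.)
To compute FOLLOW(A), find every occurrence of A on a right-hand side N → α A β: add FIRST(β) \ {ε}, and if β is empty or nullable also add FOLLOW(N). Iterate to a fixed point.

A is the start symbol, so $ ∈ FOLLOW(A).
A does not occur on any right-hand side.

Taking the union: FOLLOW(A) = { $ }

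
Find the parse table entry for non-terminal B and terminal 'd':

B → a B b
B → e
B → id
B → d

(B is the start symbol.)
B → d

To find M[B, 'd'], we find productions for B where 'd' is in the predict set (PREDICT(N → α) = (FIRST(α) \ {ε}) ∪ (FOLLOW(N) if α ⇒* ε)).

B → a B b: PREDICT = { 'a' }
B → e: PREDICT = { 'e' }
B → id: PREDICT = { 'id' }
B → d: PREDICT = { 'd' }
  'd' is in predict set, so this production goes in M[B, 'd']

M[B, 'd'] = B → d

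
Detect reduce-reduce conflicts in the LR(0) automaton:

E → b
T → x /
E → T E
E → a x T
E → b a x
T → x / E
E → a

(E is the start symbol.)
A reduce-reduce conflict occurs when an LR(0) state has two complete items [A → α .] and [B → β .] — both call for a reduction, and with no lookahead the parser cannot choose between them.

Augment with E' → E and build the canonical LR(0) collection (I0 = CLOSURE({[E' → . E]}), then GOTO on every symbol after a dot until no new states appear). It has 13 states:
  I0: { [E → . T E], [E → . a x T], [E → . a], [E → . b a x], [E → . b], [E' → . E], [T → . x / E], [T → . x /] }  — shift
  I1: { [E' → E .] }  — accept
  I2: { [E → . T E], [E → . a x T], [E → . a], [E → . b a x], [E → . b], [E → T . E], [T → . x / E], [T → . x /] }  — shift
  I3: { [E → a . x T], [E → a .] }  — shift, reduce
  I4: { [E → b . a x], [E → b .] }  — shift, reduce
  I5: { [T → x . / E], [T → x . /] }  — shift
  I6: { [E → . T E], [E → . a x T], [E → . a], [E → . b a x], [E → . b], [T → . x / E], [T → . x /], [T → x / . E], [T → x / .] }  — shift, reduce
  I7: { [T → x / E .] }  — reduce
  I8: { [E → b a . x] }  — shift
  I9: { [E → b a x .] }  — reduce
  I10: { [E → a x . T], [T → . x / E], [T → . x /] }  — shift
  I11: { [E → a x T .] }  — reduce
  I12: { [E → T E .] }  — reduce

No state contains more than one complete item.

Answer: No reduce-reduce conflicts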